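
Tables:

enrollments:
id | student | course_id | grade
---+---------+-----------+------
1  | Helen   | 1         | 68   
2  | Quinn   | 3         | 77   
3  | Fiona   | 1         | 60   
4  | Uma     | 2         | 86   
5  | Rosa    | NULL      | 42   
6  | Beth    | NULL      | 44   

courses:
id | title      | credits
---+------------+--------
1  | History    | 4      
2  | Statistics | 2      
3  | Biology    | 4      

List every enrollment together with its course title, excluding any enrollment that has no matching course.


INNER JOIN keeps only enrollments rows whose course_id matches an id in courses. Walk through each enrollment:
  - enrollment 1 (Helen): course_id=1 -> matches History
  - enrollment 2 (Quinn): course_id=3 -> matches Biology
  - enrollment 3 (Fiona): course_id=1 -> matches History
  - enrollment 4 (Uma): course_id=2 -> matches Statistics
  - enrollment 5 (Rosa): course_id=NULL, no match -> dropped
  - enrollment 6 (Beth): course_id=NULL, no match -> dropped
So 2 of 6 rows are dropped.

SQL:
SELECT a.student, b.title AS course
FROM enrollments a
INNER JOIN courses b ON a.course_id = b.id

Result:
student | course    
--------+-----------
Helen   | History   
Quinn   | Biology   
Fiona   | History   
Uma     | Statistics


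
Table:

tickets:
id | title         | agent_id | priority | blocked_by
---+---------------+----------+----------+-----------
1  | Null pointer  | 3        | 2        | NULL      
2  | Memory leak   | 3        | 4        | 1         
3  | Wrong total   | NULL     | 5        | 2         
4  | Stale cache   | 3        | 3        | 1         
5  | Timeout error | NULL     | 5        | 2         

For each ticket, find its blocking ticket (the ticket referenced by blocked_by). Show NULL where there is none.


This is a self-join: tickets is joined to a second copy of itself, matching each row's blocked_by to another row's id. Use LEFT JOIN so rows with blocked_by=NULL are kept.
  - ticket 1 (Null pointer): blocked_by=NULL -> NULL
  - ticket 2 (Memory leak): blocked_by=1 -> Null pointer
  - ticket 3 (Wrong total): blocked_by=2 -> Memory leak
  - ticket 4 (Stale cache): blocked_by=1 -> Null pointer
  - ticket 5 (Timeout error): blocked_by=2 -> Memory leak

SQL:
SELECT a.title AS item, b.title AS blocked_by
FROM tickets a
LEFT JOIN tickets b ON a.blocked_by = b.id

Result:
item          | blocked_by  
--------------+-------------
Null pointer  | NULL        
Memory leak   | Null pointer
Wrong total   | Memory leak 
Stale cache   | Null pointer
Timeout error | Memory leak 


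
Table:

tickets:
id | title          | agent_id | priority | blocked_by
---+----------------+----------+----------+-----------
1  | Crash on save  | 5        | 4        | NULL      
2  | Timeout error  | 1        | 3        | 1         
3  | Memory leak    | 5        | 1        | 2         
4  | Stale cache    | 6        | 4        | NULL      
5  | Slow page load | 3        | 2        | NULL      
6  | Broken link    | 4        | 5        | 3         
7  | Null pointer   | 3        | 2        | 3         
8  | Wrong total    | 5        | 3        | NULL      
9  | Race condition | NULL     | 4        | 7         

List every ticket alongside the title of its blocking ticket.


This is a self-join: tickets is joined to a second copy of itself, matching each row's blocked_by to another row's id. Use LEFT JOIN so rows with blocked_by=NULL are kept.
  - ticket 1 (Crash on save): blocked_by=NULL -> NULL
  - ticket 2 (Timeout error): blocked_by=1 -> Crash on save
  - ticket 3 (Memory leak): blocked_by=2 -> Timeout error
  - ticket 4 (Stale cache): blocked_by=NULL -> NULL
  - ticket 5 (Slow page load): blocked_by=NULL -> NULL
  - ticket 6 (Broken link): blocked_by=3 -> Memory leak
  - ticket 7 (Null pointer): blocked_by=3 -> Memory leak
  - ticket 8 (Wrong total): blocked_by=NULL -> NULL
  - ticket 9 (Race condition): blocked_by=7 -> Null pointer

SQL:
SELECT a.title AS item, b.title AS blocked_by
FROM tickets a
LEFT JOIN tickets b ON a.blocked_by = b.id

Result:
item           | blocked_by   
---------------+--------------
Crash on save  | NULL         
Timeout error  | Crash on save
Memory leak    | Timeout error
Stale cache    | NULL         
Slow page load | NULL         
Broken link    | Memory leak  
Null pointer   | Memory leak  
Wrong total    | NULL         
Race condition | Null pointer 


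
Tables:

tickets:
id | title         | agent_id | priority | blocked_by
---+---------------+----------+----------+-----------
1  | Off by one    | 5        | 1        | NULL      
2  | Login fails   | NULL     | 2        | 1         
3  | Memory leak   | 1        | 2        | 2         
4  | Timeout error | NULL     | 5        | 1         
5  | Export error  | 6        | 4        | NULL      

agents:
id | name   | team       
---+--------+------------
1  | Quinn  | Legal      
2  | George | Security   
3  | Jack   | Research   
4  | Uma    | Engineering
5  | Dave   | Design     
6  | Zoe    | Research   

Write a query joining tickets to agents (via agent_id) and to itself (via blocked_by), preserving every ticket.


Two LEFT JOINs from the same base table tickets: one to agents via agent_id, one to tickets itself via blocked_by. Both are LEFT so every ticket is preserved.
Match against agents:
  - ticket 1 (Off by one): agent_id=5 -> matches Dave
  - ticket 2 (Login fails): agent_id=NULL, no match -> kept with NULL
  - ticket 3 (Memory leak): agent_id=1 -> matches Quinn
  - ticket 4 (Timeout error): agent_id=NULL, no match -> kept with NULL
  - ticket 5 (Export error): agent_id=6 -> matches Zoe
Match against tickets (self):
  - ticket 1 (Off by one): blocked_by=NULL -> NULL
  - ticket 2 (Login fails): blocked_by=1 -> Off by one
  - ticket 3 (Memory leak): blocked_by=2 -> Login fails
  - ticket 4 (Timeout error): blocked_by=1 -> Off by one
  - ticket 5 (Export error): blocked_by=NULL -> NULL

SQL:
SELECT a.title, b.name AS agent, c.title AS blocked_by
FROM tickets a
LEFT JOIN agents b ON a.agent_id = b.id
LEFT JOIN tickets c ON a.blocked_by = c.id

Result:
title         | agent | blocked_by 
--------------+-------+------------
Off by one    | Dave  | NULL       
Login fails   | NULL  | Off by one 
Memory leak   | Quinn | Login fails
Timeout error | NULL  | Off by one 
Export error  | Zoe   | NULL       


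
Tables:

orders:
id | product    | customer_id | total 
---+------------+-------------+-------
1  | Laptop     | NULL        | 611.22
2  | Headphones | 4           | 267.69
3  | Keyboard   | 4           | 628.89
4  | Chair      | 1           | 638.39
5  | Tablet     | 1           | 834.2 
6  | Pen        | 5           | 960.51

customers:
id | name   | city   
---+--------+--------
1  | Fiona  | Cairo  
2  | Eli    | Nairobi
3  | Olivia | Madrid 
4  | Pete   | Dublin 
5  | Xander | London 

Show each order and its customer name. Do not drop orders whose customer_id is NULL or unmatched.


LEFT JOIN keeps every row from orders (the left table); where customer_id has no match in customers, the customer columns become NULL. Walk through each order:
  - order 1 (Laptop): customer_id=NULL, no match -> kept with NULL
  - order 2 (Headphones): customer_id=4 -> matches Pete
  - order 3 (Keyboard): customer_id=4 -> matches Pete
  - order 4 (Chair): customer_id=1 -> matches Fiona
  - order 5 (Tablet): customer_id=1 -> matches Fiona
  - order 6 (Pen): customer_id=5 -> matches Xander
All 6 rows appear; 1 has NULL customer.

SQL:
SELECT a.product, b.name AS customer
FROM orders a
LEFT JOIN customers b ON a.customer_id = b.id

Result:
product    | customer
-----------+---------
Laptop     | NULL    
Headphones | Pete    
Keyboard   | Pete    
Chair      | Fiona   
Tablet     | Fiona   
Pen        | Xander  


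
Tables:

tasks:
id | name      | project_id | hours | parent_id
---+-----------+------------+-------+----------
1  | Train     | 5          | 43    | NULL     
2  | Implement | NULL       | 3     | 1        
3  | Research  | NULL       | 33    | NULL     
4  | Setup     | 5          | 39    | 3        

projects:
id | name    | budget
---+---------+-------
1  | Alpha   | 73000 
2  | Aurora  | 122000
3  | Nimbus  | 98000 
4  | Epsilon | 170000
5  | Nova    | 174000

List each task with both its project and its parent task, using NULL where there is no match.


Two LEFT JOINs from the same base table tasks: one to projects via project_id, one to tasks itself via parent_id. Both are LEFT so every task is preserved.
Match against projects:
  - task 1 (Train): project_id=5 -> matches Nova
  - task 2 (Implement): project_id=NULL, no match -> kept with NULL
  - task 3 (Research): project_id=NULL, no match -> kept with NULL
  - task 4 (Setup): project_id=5 -> matches Nova
Match against tasks (self):
  - task 1 (Train): parent_id=NULL -> NULL
  - task 2 (Implement): parent_id=1 -> Train
  - task 3 (Research): parent_id=NULL -> NULL
  - task 4 (Setup): parent_id=3 -> Research

SQL:
SELECT a.name, b.name AS project, c.name AS parent
FROM tasks a
LEFT JOIN projects b ON a.project_id = b.id
LEFT JOIN tasks c ON a.parent_id = c.id

Result:
name      | project | parent  
----------+---------+---------
Train     | Nova    | NULL    
Implement | NULL    | Train   
Research  | NULL    | NULL    
Setup     | Nova    | Research


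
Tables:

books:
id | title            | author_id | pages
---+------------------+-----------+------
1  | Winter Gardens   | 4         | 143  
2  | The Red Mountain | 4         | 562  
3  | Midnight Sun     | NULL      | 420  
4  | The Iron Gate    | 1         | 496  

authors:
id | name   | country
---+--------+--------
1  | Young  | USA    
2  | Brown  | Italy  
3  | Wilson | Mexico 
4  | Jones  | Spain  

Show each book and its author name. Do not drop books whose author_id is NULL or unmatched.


LEFT JOIN keeps every row from books (the left table); where author_id has no match in authors, the author columns become NULL. Walk through each book:
  - book 1 (Winter Gardens): author_id=4 -> matches Jones
  - book 2 (The Red Mountain): author_id=4 -> matches Jones
  - book 3 (Midnight Sun): author_id=NULL, no match -> kept with NULL
  - book 4 (The Iron Gate): author_id=1 -> matches Young
All 4 rows appear; 1 has NULL author.

SQL:
SELECT a.title, b.name AS author
FROM books a
LEFT JOIN authors b ON a.author_id = b.id

Result:
title            | author
-----------------+-------
Winter Gardens   | Jones 
The Red Mountain | Jones 
Midnight Sun     | NULL  
The Iron Gate    | Young 


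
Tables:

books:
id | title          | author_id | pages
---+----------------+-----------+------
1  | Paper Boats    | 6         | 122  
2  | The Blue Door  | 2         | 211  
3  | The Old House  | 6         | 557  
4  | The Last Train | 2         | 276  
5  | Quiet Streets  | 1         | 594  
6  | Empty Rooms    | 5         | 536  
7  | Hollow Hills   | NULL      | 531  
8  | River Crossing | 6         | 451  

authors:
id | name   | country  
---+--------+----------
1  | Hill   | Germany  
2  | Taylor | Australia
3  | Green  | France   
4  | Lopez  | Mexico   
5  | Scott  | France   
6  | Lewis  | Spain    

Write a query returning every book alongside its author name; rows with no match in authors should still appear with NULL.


LEFT JOIN keeps every row from books (the left table); where author_id has no match in authors, the author columns become NULL. Walk through each book:
  - book 1 (Paper Boats): author_id=6 -> matches Lewis
  - book 2 (The Blue Door): author_id=2 -> matches Taylor
  - book 3 (The Old House): author_id=6 -> matches Lewis
  - book 4 (The Last Train): author_id=2 -> matches Taylor
  - book 5 (Quiet Streets): author_id=1 -> matches Hill
  - book 6 (Empty Rooms): author_id=5 -> matches Scott
  - book 7 (Hollow Hills): author_id=NULL, no match -> kept with NULL
  - book 8 (River Crossing): author_id=6 -> matches Lewis
All 8 rows appear; 1 has NULL author.

SQL:
SELECT a.title, b.name AS author
FROM books a
LEFT JOIN authors b ON a.author_id = b.id

Result:
title          | author
---------------+-------
Paper Boats    | Lewis 
The Blue Door  | Taylor
The Old House  | Lewis 
The Last Train | Taylor
Quiet Streets  | Hill  
Empty Rooms    | Scott 
Hollow Hills   | NULL  
River Crossing | Lewis 


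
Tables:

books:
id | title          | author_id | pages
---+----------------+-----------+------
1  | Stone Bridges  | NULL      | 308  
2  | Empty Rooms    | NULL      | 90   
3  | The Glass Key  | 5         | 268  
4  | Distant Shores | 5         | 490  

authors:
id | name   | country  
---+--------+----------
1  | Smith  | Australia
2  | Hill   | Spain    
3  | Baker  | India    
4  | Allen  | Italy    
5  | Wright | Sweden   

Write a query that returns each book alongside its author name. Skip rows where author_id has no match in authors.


INNER JOIN keeps only books rows whose author_id matches an id in authors. Walk through each book:
  - book 1 (Stone Bridges): author_id=NULL, no match -> dropped
  - book 2 (Empty Rooms): author_id=NULL, no match -> dropped
  - book 3 (The Glass Key): author_id=5 -> matches Wright
  - book 4 (Distant Shores): author_id=5 -> matches Wright
So 2 of 4 rows are dropped.

SQL:
SELECT a.title, b.name AS author
FROM books a
INNER JOIN authors b ON a.author_id = b.id

Result:
title          | author
---------------+-------
The Glass Key  | Wright
Distant Shores | Wright


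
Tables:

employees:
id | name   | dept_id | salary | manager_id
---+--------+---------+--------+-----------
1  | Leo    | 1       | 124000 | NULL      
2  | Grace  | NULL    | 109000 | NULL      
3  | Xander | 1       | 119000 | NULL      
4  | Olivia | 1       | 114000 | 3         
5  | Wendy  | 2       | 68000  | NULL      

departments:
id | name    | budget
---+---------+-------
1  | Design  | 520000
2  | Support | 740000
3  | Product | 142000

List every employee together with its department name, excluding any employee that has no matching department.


INNER JOIN keeps only employees rows whose dept_id matches an id in departments. Walk through each employee:
  - employee 1 (Leo): dept_id=1 -> matches Design
  - employee 2 (Grace): dept_id=NULL, no match -> dropped
  - employee 3 (Xander): dept_id=1 -> matches Design
  - employee 4 (Olivia): dept_id=1 -> matches Design
  - employee 5 (Wendy): dept_id=2 -> matches Support
So 1 of 5 rows is dropped.

SQL:
SELECT a.name, b.name AS department
FROM employees a
INNER JOIN departments b ON a.dept_id = b.id

Result:
name   | department
-------+-----------
Leo    | Design    
Xander | Design    
Olivia | Design    
Wendy  | Support   


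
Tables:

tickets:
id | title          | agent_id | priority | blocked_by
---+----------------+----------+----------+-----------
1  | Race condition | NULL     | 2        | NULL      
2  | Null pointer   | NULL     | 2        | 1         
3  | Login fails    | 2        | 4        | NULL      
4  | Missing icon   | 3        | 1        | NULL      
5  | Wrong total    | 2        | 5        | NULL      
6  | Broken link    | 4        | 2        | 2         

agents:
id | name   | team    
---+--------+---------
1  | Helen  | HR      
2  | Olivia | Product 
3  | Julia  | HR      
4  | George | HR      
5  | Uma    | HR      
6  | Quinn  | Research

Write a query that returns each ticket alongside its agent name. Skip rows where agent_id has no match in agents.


INNER JOIN keeps only tickets rows whose agent_id matches an id in agents. Walk through each ticket:
  - ticket 1 (Race condition): agent_id=NULL, no match -> dropped
  - ticket 2 (Null pointer): agent_id=NULL, no match -> dropped
  - ticket 3 (Login fails): agent_id=2 -> matches Olivia
  - ticket 4 (Missing icon): agent_id=3 -> matches Julia
  - ticket 5 (Wrong total): agent_id=2 -> matches Olivia
  - ticket 6 (Broken link): agent_id=4 -> matches George
So 2 of 6 rows are dropped.

SQL:
SELECT a.title, b.name AS agent
FROM tickets a
INNER JOIN agents b ON a.agent_id = b.id

Result:
title        | agent 
-------------+-------
Login fails  | Olivia
Missing icon | Julia 
Wrong total  | Olivia
Broken link  | George


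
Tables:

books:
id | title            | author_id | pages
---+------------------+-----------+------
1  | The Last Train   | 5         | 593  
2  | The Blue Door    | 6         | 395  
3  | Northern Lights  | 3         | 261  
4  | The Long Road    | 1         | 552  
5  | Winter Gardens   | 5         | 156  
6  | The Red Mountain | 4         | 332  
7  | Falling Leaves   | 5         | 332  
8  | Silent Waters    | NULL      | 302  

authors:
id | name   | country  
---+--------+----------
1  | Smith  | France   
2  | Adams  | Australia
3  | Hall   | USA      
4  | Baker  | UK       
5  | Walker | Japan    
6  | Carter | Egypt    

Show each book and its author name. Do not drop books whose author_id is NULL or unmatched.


LEFT JOIN keeps every row from books (the left table); where author_id has no match in authors, the author columns become NULL. Walk through each book:
  - book 1 (The Last Train): author_id=5 -> matches Walker
  - book 2 (The Blue Door): author_id=6 -> matches Carter
  - book 3 (Northern Lights): author_id=3 -> matches Hall
  - book 4 (The Long Road): author_id=1 -> matches Smith
  - book 5 (Winter Gardens): author_id=5 -> matches Walker
  - book 6 (The Red Mountain): author_id=4 -> matches Baker
  - book 7 (Falling Leaves): author_id=5 -> matches Walker
  - book 8 (Silent Waters): author_id=NULL, no match -> kept with NULL
All 8 rows appear; 1 has NULL author.

SQL:
SELECT a.title, b.name AS author
FROM books a
LEFT JOIN authors b ON a.author_id = b.id

Result:
title            | author
-----------------+-------
The Last Train   | Walker
The Blue Door    | Carter
Northern Lights  | Hall  
The Long Road    | Smith 
Winter Gardens   | Walker
The Red Mountain | Baker 
Falling Leaves   | Walker
Silent Waters    | NULL  


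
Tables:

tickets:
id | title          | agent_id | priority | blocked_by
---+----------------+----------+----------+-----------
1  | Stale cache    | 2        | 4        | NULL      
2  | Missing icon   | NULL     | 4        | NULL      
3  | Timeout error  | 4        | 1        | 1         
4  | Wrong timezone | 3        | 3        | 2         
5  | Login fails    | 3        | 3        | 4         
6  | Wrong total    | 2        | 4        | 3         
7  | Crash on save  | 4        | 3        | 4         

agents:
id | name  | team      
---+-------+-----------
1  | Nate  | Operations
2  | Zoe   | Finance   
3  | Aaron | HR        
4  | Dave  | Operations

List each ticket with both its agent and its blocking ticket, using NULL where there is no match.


Two LEFT JOINs from the same base table tickets: one to agents via agent_id, one to tickets itself via blocked_by. Both are LEFT so every ticket is preserved.
Match against agents:
  - ticket 1 (Stale cache): agent_id=2 -> matches Zoe
  - ticket 2 (Missing icon): agent_id=NULL, no match -> kept with NULL
  - ticket 3 (Timeout error): agent_id=4 -> matches Dave
  - ticket 4 (Wrong timezone): agent_id=3 -> matches Aaron
  - ticket 5 (Login fails): agent_id=3 -> matches Aaron
  - ticket 6 (Wrong total): agent_id=2 -> matches Zoe
  - ticket 7 (Crash on save): agent_id=4 -> matches Dave
Match against tickets (self):
  - ticket 1 (Stale cache): blocked_by=NULL -> NULL
  - ticket 2 (Missing icon): blocked_by=NULL -> NULL
  - ticket 3 (Timeout error): blocked_by=1 -> Stale cache
  - ticket 4 (Wrong timezone): blocked_by=2 -> Missing icon
  - ticket 5 (Login fails): blocked_by=4 -> Wrong timezone
  - ticket 6 (Wrong total): blocked_by=3 -> Timeout error
  - ticket 7 (Crash on save): blocked_by=4 -> Wrong timezone

SQL:
SELECT a.title, b.name AS agent, c.title AS blocked_by
FROM tickets a
LEFT JOIN agents b ON a.agent_id = b.id
LEFT JOIN tickets c ON a.blocked_by = c.id

Result:
title          | agent | blocked_by    
---------------+-------+---------------
Stale cache    | Zoe   | NULL          
Missing icon   | NULL  | NULL          
Timeout error  | Dave  | Stale cache   
Wrong timezone | Aaron | Missing icon  
Login fails    | Aaron | Wrong timezone
Wrong total    | Zoe   | Timeout error 
Crash on save  | Dave  | Wrong timezone


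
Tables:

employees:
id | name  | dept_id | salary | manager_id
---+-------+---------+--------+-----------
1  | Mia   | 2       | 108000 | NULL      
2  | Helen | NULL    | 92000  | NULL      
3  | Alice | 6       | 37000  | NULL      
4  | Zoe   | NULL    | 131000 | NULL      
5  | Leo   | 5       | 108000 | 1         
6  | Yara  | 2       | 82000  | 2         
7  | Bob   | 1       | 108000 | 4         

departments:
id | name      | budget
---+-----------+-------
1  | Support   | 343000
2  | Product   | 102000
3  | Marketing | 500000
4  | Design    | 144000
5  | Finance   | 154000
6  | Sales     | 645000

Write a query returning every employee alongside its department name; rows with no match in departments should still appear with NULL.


LEFT JOIN keeps every row from employees (the left table); where dept_id has no match in departments, the department columns become NULL. Walk through each employee:
  - employee 1 (Mia): dept_id=2 -> matches Product
  - employee 2 (Helen): dept_id=NULL, no match -> kept with NULL
  - employee 3 (Alice): dept_id=6 -> matches Sales
  - employee 4 (Zoe): dept_id=NULL, no match -> kept with NULL
  - employee 5 (Leo): dept_id=5 -> matches Finance
  - employee 6 (Yara): dept_id=2 -> matches Product
  - employee 7 (Bob): dept_id=1 -> matches Support
All 7 rows appear; 2 have NULL department.

SQL:
SELECT a.name, b.name AS department
FROM employees a
LEFT JOIN departments b ON a.dept_id = b.id

Result:
name  | department
------+-----------
Mia   | Product   
Helen | NULL      
Alice | Sales     
Zoe   | NULL      
Leo   | Finance   
Yara  | Product   
Bob   | Support   


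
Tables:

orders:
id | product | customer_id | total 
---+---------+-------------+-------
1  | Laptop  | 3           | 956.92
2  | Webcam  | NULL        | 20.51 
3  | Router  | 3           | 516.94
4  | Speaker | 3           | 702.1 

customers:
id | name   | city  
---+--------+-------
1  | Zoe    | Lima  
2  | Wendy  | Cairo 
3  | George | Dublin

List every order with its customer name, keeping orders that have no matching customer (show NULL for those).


LEFT JOIN keeps every row from orders (the left table); where customer_id has no match in customers, the customer columns become NULL. Walk through each order:
  - order 1 (Laptop): customer_id=3 -> matches George
  - order 2 (Webcam): customer_id=NULL, no match -> kept with NULL
  - order 3 (Router): customer_id=3 -> matches George
  - order 4 (Speaker): customer_id=3 -> matches George
All 4 rows appear; 1 has NULL customer.

SQL:
SELECT a.product, b.name AS customer
FROM orders a
LEFT JOIN customers b ON a.customer_id = b.id

Result:
product | customer
--------+---------
Laptop  | George  
Webcam  | NULL    
Router  | George  
Speaker | George  


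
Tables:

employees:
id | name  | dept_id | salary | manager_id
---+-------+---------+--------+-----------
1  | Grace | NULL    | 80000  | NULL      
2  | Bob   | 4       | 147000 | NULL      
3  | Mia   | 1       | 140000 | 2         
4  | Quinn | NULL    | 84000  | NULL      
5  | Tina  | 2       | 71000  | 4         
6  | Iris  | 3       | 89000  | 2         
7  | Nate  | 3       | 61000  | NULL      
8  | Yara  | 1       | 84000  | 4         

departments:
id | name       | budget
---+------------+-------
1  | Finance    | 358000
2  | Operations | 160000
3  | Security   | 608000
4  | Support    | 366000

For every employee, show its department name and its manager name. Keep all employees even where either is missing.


Two LEFT JOINs from the same base table employees: one to departments via dept_id, one to employees itself via manager_id. Both are LEFT so every employee is preserved.
Match against departments:
  - employee 1 (Grace): dept_id=NULL, no match -> kept with NULL
  - employee 2 (Bob): dept_id=4 -> matches Support
  - employee 3 (Mia): dept_id=1 -> matches Finance
  - employee 4 (Quinn): dept_id=NULL, no match -> kept with NULL
  - employee 5 (Tina): dept_id=2 -> matches Operations
  - employee 6 (Iris): dept_id=3 -> matches Security
  - employee 7 (Nate): dept_id=3 -> matches Security
  - employee 8 (Yara): dept_id=1 -> matches Finance
Match against employees (self):
  - employee 1 (Grace): manager_id=NULL -> NULL
  - employee 2 (Bob): manager_id=NULL -> NULL
  - employee 3 (Mia): manager_id=2 -> Bob
  - employee 4 (Quinn): manager_id=NULL -> NULL
  - employee 5 (Tina): manager_id=4 -> Quinn
  - employee 6 (Iris): manager_id=2 -> Bob
  - employee 7 (Nate): manager_id=NULL -> NULL
  - employee 8 (Yara): manager_id=4 -> Quinn

SQL:
SELECT a.name, b.name AS department, c.name AS manager
FROM employees a
LEFT JOIN departments b ON a.dept_id = b.id
LEFT JOIN employees c ON a.manager_id = c.id

Result:
name  | department | manager
------+------------+--------
Grace | NULL       | NULL   
Bob   | Support    | NULL   
Mia   | Finance    | Bob    
Quinn | NULL       | NULL   
Tina  | Operations | Quinn  
Iris  | Security   | Bob    
Nate  | Security   | NULL   
Yara  | Finance    | Quinn  


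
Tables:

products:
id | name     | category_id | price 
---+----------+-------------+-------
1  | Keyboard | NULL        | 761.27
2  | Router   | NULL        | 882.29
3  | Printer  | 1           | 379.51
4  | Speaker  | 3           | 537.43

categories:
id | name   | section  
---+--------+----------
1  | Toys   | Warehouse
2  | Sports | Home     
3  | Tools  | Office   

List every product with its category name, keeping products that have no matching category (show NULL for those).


LEFT JOIN keeps every row from products (the left table); where category_id has no match in categories, the category columns become NULL. Walk through each product:
  - product 1 (Keyboard): category_id=NULL, no match -> kept with NULL
  - product 2 (Router): category_id=NULL, no match -> kept with NULL
  - product 3 (Printer): category_id=1 -> matches Toys
  - product 4 (Speaker): category_id=3 -> matches Tools
All 4 rows appear; 2 have NULL category.

SQL:
SELECT a.name, b.name AS category
FROM products a
LEFT JOIN categories b ON a.category_id = b.id

Result:
name     | category
---------+---------
Keyboard | NULL    
Router   | NULL    
Printer  | Toys    
Speaker  | Tools   


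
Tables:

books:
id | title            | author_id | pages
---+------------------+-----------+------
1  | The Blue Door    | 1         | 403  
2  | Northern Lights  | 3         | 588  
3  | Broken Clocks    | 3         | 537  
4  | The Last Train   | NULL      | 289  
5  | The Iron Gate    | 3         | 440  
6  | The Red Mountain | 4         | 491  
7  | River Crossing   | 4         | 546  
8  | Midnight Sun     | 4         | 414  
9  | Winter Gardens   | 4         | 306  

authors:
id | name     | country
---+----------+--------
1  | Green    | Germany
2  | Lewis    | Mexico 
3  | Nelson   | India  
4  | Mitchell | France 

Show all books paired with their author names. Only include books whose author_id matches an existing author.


INNER JOIN keeps only books rows whose author_id matches an id in authors. Walk through each book:
  - book 1 (The Blue Door): author_id=1 -> matches Green
  - book 2 (Northern Lights): author_id=3 -> matches Nelson
  - book 3 (Broken Clocks): author_id=3 -> matches Nelson
  - book 4 (The Last Train): author_id=NULL, no match -> dropped
  - book 5 (The Iron Gate): author_id=3 -> matches Nelson
  - book 6 (The Red Mountain): author_id=4 -> matches Mitchell
  - book 7 (River Crossing): author_id=4 -> matches Mitchell
  - book 8 (Midnight Sun): author_id=4 -> matches Mitchell
  - book 9 (Winter Gardens): author_id=4 -> matches Mitchell
So 1 of 9 rows is dropped.

SQL:
SELECT a.title, b.name AS author
FROM books a
INNER JOIN authors b ON a.author_id = b.id

Result:
title            | author  
-----------------+---------
The Blue Door    | Green   
Northern Lights  | Nelson  
Broken Clocks    | Nelson  
The Iron Gate    | Nelson  
The Red Mountain | Mitchell
River Crossing   | Mitchell
Midnight Sun     | Mitchell
Winter Gardens   | Mitchell


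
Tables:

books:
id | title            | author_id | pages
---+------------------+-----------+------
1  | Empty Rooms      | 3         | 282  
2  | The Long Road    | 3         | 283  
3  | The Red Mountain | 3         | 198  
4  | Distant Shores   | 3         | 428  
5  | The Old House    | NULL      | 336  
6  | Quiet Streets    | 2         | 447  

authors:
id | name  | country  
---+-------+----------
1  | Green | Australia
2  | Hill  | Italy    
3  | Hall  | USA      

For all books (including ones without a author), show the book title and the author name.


LEFT JOIN keeps every row from books (the left table); where author_id has no match in authors, the author columns become NULL. Walk through each book:
  - book 1 (Empty Rooms): author_id=3 -> matches Hall
  - book 2 (The Long Road): author_id=3 -> matches Hall
  - book 3 (The Red Mountain): author_id=3 -> matches Hall
  - book 4 (Distant Shores): author_id=3 -> matches Hall
  - book 5 (The Old House): author_id=NULL, no match -> kept with NULL
  - book 6 (Quiet Streets): author_id=2 -> matches Hill
All 6 rows appear; 1 has NULL author.

SQL:
SELECT a.title, b.name AS author
FROM books a
LEFT JOIN authors b ON a.author_id = b.id

Result:
title            | author
-----------------+-------
Empty Rooms      | Hall  
The Long Road    | Hall  
The Red Mountain | Hall  
Distant Shores   | Hall  
The Old House    | NULL  
Quiet Streets    | Hill  


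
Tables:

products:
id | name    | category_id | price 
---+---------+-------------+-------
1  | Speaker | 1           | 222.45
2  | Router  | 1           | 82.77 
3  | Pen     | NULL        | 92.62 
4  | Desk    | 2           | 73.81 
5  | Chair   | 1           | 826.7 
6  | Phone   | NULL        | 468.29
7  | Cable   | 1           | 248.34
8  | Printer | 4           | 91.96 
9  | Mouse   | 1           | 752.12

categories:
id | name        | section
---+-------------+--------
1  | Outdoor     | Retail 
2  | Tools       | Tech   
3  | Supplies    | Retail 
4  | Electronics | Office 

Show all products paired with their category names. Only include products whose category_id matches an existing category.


INNER JOIN keeps only products rows whose category_id matches an id in categories. Walk through each product:
  - product 1 (Speaker): category_id=1 -> matches Outdoor
  - product 2 (Router): category_id=1 -> matches Outdoor
  - product 3 (Pen): category_id=NULL, no match -> dropped
  - product 4 (Desk): category_id=2 -> matches Tools
  - product 5 (Chair): category_id=1 -> matches Outdoor
  - product 6 (Phone): category_id=NULL, no match -> dropped
  - product 7 (Cable): category_id=1 -> matches Outdoor
  - product 8 (Printer): category_id=4 -> matches Electronics
  - product 9 (Mouse): category_id=1 -> matches Outdoor
So 2 of 9 rows are dropped.

SQL:
SELECT a.name, b.name AS category
FROM products a
INNER JOIN categories b ON a.category_id = b.id

Result:
name    | category   
--------+------------
Speaker | Outdoor    
Router  | Outdoor    
Desk    | Tools      
Chair   | Outdoor    
Cable   | Outdoor    
Printer | Electronics
Mouse   | Outdoor    


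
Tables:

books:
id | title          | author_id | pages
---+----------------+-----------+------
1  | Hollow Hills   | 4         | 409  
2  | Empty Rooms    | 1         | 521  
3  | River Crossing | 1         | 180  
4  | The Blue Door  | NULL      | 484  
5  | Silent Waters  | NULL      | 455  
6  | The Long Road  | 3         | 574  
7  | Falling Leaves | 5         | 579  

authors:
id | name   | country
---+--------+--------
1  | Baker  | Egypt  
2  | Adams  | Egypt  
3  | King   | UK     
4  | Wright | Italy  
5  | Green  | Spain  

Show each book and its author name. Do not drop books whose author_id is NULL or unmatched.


LEFT JOIN keeps every row from books (the left table); where author_id has no match in authors, the author columns become NULL. Walk through each book:
  - book 1 (Hollow Hills): author_id=4 -> matches Wright
  - book 2 (Empty Rooms): author_id=1 -> matches Baker
  - book 3 (River Crossing): author_id=1 -> matches Baker
  - book 4 (The Blue Door): author_id=NULL, no match -> kept with NULL
  - book 5 (Silent Waters): author_id=NULL, no match -> kept with NULL
  - book 6 (The Long Road): author_id=3 -> matches King
  - book 7 (Falling Leaves): author_id=5 -> matches Green
All 7 rows appear; 2 have NULL author.

SQL:
SELECT a.title, b.name AS author
FROM books a
LEFT JOIN authors b ON a.author_id = b.id

Result:
title          | author
---------------+-------
Hollow Hills   | Wright
Empty Rooms    | Baker 
River Crossing | Baker 
The Blue Door  | NULL  
Silent Waters  | NULL  
The Long Road  | King  
Falling Leaves | Green 


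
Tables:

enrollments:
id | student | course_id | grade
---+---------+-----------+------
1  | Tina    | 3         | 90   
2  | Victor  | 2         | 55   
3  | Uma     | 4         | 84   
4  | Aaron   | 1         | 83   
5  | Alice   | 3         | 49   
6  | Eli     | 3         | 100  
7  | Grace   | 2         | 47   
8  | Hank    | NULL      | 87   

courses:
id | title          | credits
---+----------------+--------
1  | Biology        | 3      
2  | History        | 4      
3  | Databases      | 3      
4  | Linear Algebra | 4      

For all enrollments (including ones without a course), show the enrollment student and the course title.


LEFT JOIN keeps every row from enrollments (the left table); where course_id has no match in courses, the course columns become NULL. Walk through each enrollment:
  - enrollment 1 (Tina): course_id=3 -> matches Databases
  - enrollment 2 (Victor): course_id=2 -> matches History
  - enrollment 3 (Uma): course_id=4 -> matches Linear Algebra
  - enrollment 4 (Aaron): course_id=1 -> matches Biology
  - enrollment 5 (Alice): course_id=3 -> matches Databases
  - enrollment 6 (Eli): course_id=3 -> matches Databases
  - enrollment 7 (Grace): course_id=2 -> matches History
  - enrollment 8 (Hank): course_id=NULL, no match -> kept with NULL
All 8 rows appear; 1 has NULL course.

SQL:
SELECT a.student, b.title AS course
FROM enrollments a
LEFT JOIN courses b ON a.course_id = b.id

Result:
student | course        
--------+---------------
Tina    | Databases     
Victor  | History       
Uma     | Linear Algebra
Aaron   | Biology       
Alice   | Databases     
Eli     | Databases     
Grace   | History       
Hank    | NULL          


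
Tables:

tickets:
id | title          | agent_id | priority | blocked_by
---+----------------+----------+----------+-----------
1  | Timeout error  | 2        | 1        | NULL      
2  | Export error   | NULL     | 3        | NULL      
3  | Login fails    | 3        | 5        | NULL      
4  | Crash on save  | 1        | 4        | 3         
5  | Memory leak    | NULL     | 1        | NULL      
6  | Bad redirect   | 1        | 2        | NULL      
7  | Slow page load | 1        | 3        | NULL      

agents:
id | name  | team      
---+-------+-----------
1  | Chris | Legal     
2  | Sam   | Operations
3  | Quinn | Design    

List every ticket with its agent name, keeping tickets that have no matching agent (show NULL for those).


LEFT JOIN keeps every row from tickets (the left table); where agent_id has no match in agents, the agent columns become NULL. Walk through each ticket:
  - ticket 1 (Timeout error): agent_id=2 -> matches Sam
  - ticket 2 (Export error): agent_id=NULL, no match -> kept with NULL
  - ticket 3 (Login fails): agent_id=3 -> matches Quinn
  - ticket 4 (Crash on save): agent_id=1 -> matches Chris
  - ticket 5 (Memory leak): agent_id=NULL, no match -> kept with NULL
  - ticket 6 (Bad redirect): agent_id=1 -> matches Chris
  - ticket 7 (Slow page load): agent_id=1 -> matches Chris
All 7 rows appear; 2 have NULL agent.

SQL:
SELECT a.title, b.name AS agent
FROM tickets a
LEFT JOIN agents b ON a.agent_id = b.id

Result:
title          | agent
---------------+------
Timeout error  | Sam  
Export error   | NULL 
Login fails    | Quinn
Crash on save  | Chris
Memory leak    | NULL 
Bad redirect   | Chris
Slow page load | Chris


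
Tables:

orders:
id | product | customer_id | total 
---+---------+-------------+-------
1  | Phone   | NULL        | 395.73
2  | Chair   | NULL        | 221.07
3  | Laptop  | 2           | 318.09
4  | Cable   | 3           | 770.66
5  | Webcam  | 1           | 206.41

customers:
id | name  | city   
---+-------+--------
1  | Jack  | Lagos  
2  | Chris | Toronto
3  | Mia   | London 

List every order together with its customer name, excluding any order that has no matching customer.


INNER JOIN keeps only orders rows whose customer_id matches an id in customers. Walk through each order:
  - order 1 (Phone): customer_id=NULL, no match -> dropped
  - order 2 (Chair): customer_id=NULL, no match -> dropped
  - order 3 (Laptop): customer_id=2 -> matches Chris
  - order 4 (Cable): customer_id=3 -> matches Mia
  - order 5 (Webcam): customer_id=1 -> matches Jack
So 2 of 5 rows are dropped.

SQL:
SELECT a.product, b.name AS customer
FROM orders a
INNER JOIN customers b ON a.customer_id = b.id

Result:
product | customer
--------+---------
Laptop  | Chris   
Cable   | Mia     
Webcam  | Jack    


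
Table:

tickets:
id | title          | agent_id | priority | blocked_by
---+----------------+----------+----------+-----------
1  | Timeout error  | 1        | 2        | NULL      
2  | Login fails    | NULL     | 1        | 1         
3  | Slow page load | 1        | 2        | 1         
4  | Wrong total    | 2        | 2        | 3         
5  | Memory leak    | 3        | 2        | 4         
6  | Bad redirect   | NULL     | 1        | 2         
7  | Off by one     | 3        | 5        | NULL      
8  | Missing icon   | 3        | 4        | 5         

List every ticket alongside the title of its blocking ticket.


This is a self-join: tickets is joined to a second copy of itself, matching each row's blocked_by to another row's id. Use LEFT JOIN so rows with blocked_by=NULL are kept.
  - ticket 1 (Timeout error): blocked_by=NULL -> NULL
  - ticket 2 (Login fails): blocked_by=1 -> Timeout error
  - ticket 3 (Slow page load): blocked_by=1 -> Timeout error
  - ticket 4 (Wrong total): blocked_by=3 -> Slow page load
  - ticket 5 (Memory leak): blocked_by=4 -> Wrong total
  - ticket 6 (Bad redirect): blocked_by=2 -> Login fails
  - ticket 7 (Off by one): blocked_by=NULL -> NULL
  - ticket 8 (Missing icon): blocked_by=5 -> Memory leak

SQL:
SELECT a.title AS item, b.title AS blocked_by
FROM tickets a
LEFT JOIN tickets b ON a.blocked_by = b.id

Result:
item           | blocked_by    
---------------+---------------
Timeout error  | NULL          
Login fails    | Timeout error 
Slow page load | Timeout error 
Wrong total    | Slow page load
Memory leak    | Wrong total   
Bad redirect   | Login fails   
Off by one     | NULL          
Missing icon   | Memory leak   


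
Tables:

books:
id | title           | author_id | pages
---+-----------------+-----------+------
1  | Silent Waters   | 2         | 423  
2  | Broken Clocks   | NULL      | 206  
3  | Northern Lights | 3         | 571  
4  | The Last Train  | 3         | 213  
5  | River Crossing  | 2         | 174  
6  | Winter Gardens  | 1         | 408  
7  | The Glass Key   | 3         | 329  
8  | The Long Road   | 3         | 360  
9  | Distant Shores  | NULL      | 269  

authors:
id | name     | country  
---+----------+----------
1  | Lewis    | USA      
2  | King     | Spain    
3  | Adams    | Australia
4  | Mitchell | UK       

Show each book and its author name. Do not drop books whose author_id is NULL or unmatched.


LEFT JOIN keeps every row from books (the left table); where author_id has no match in authors, the author columns become NULL. Walk through each book:
  - book 1 (Silent Waters): author_id=2 -> matches King
  - book 2 (Broken Clocks): author_id=NULL, no match -> kept with NULL
  - book 3 (Northern Lights): author_id=3 -> matches Adams
  - book 4 (The Last Train): author_id=3 -> matches Adams
  - book 5 (River Crossing): author_id=2 -> matches King
  - book 6 (Winter Gardens): author_id=1 -> matches Lewis
  - book 7 (The Glass Key): author_id=3 -> matches Adams
  - book 8 (The Long Road): author_id=3 -> matches Adams
  - book 9 (Distant Shores): author_id=NULL, no match -> kept with NULL
All 9 rows appear; 2 have NULL author.

SQL:
SELECT a.title, b.name AS author
FROM books a
LEFT JOIN authors b ON a.author_id = b.id

Result:
title           | author
----------------+-------
Silent Waters   | King  
Broken Clocks   | NULL  
Northern Lights | Adams 
The Last Train  | Adams 
River Crossing  | King  
Winter Gardens  | Lewis 
The Glass Key   | Adams 
The Long Road   | Adams 
Distant Shores  | NULL  
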